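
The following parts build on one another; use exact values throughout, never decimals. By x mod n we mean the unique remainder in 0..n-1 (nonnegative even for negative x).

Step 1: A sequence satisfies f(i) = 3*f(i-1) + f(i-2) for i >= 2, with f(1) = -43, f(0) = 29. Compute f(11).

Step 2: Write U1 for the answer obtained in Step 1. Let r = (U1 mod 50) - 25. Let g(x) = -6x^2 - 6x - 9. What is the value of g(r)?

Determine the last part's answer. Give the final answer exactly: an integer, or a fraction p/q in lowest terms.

Step 1: f(2) = 3*(-43) + 1*(29) = -100; iterating: f(2)=-100, f(3)=-343, f(4)=-1129, f(5)=-3730, f(6)=-12319, f(7)=-40687, f(8)=-134380, f(9)=-443827, f(10)=-1465861, f(11)=-4841410; answer -4841410
Step 2: U1 = -4841410; r = 15; -6*(15)^2 - 6*(15)^1 - 9 = (-1350) + (-90) + (-9) = -1449; answer -1449

-1449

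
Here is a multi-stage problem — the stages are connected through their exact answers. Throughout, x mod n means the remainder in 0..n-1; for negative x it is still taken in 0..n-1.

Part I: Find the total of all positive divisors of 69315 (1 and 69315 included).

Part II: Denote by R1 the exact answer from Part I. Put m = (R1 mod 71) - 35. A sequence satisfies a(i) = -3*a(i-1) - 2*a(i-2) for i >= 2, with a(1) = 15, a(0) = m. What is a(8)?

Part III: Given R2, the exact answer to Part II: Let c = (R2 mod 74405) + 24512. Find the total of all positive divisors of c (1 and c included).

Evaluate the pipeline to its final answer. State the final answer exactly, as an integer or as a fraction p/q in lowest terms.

Part I: 69315 = 3 * 5 * 4621; sigma = (1 + 3) * (1 + 5) * (1 + 4621) = 4 * 6 * 4622 = 110928; answer 110928
Part II: R1 = 110928; m = -9; a(2) = -3*(15) - 2*(-9) = -27; iterating: a(2)=-27, a(3)=51, a(4)=-99, a(5)=195, a(6)=-387, a(7)=771, a(8)=-1539; answer -1539
Part III: R2 = -1539; c = 97378; 97378 = 2 * 181 * 269; sigma = (1 + 2) * (1 + 181) * (1 + 269) = 3 * 182 * 270 = 147420; answer 147420

147420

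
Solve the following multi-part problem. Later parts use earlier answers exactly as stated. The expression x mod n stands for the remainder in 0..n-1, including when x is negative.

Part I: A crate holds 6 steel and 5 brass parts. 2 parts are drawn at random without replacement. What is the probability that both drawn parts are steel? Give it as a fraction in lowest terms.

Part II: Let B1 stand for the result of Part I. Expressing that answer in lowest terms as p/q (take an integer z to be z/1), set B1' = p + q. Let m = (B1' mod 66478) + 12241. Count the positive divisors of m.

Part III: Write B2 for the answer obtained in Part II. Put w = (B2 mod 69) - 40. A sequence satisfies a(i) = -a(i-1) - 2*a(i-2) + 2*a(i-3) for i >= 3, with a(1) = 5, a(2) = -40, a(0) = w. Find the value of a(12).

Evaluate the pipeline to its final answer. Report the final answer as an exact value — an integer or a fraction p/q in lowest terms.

Part I: total draws C(11,2) = 55; favorable C(6,2) = 15; P = 3/11; answer 3/11
Part II: B1 = 3/11; threaded value p + q = 14; m = 12255; 12255 = 3 * 5 * 19 * 43; number of divisors = (1+1) * (1+1) * (1+1) * (1+1) = 16; answer 16
Part III: B2 = 16; w = -24; a(3) = -1*(-40) - 2*(5) + 2*(-24) = -18; iterating: a(3)=-18, a(4)=108, a(5)=-152, a(6)=-100, a(7)=620, a(8)=-724, a(9)=-716, a(10)=3404, a(11)=-3420, a(12)=-4820; answer -4820

-4820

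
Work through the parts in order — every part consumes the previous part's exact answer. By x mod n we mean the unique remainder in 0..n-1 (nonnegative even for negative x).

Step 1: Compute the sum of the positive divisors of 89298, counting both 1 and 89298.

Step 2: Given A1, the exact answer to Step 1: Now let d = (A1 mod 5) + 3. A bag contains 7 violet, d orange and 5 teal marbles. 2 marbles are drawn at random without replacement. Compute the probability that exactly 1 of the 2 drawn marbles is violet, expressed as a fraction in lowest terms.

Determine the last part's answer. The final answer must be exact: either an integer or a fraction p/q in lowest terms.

Step 1: 89298 = 2 * 3^2 * 11^2 * 41; sigma = (1 + 2) * (1 + 3 + 9) * (1 + 11 + 121) * (1 + 41) = 3 * 13 * 133 * 42 = 217854; answer 217854
Step 2: A1 = 217854; d = 7; total draws C(19,2) = 171; favorable C(7,1)*C(12,1) = 84; P = 28/57; answer 28/57

28/57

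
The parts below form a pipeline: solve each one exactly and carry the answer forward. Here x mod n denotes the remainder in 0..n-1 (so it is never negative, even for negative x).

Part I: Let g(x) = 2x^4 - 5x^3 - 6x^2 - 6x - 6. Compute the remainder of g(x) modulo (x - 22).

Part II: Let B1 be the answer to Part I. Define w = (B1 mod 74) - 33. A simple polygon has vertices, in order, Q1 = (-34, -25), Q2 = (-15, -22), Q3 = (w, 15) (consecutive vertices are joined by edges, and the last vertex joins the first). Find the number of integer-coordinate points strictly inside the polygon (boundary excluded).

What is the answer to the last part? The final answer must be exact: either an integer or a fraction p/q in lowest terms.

303

Part I: remainder = value at the root: 2*(22)^4 - 5*(22)^3 - 6*(22)^2 - 6*(22)^1 - 6 = (468512) + (-53240) + (-2904) + (-132) + (-6) = 412230; answer 412230
Part II: B1 = 412230; w = 17; cross terms: (-34*-22 - -15*-25)=373, (-15*15 - 17*-22)=149, (17*-25 - -34*15)=85; twice the area = |607| = 607; area = 607/2; boundary points = 1 + 1 + 1 = 3; strictly interior points = area - boundary/2 + 1 = 303; answer 303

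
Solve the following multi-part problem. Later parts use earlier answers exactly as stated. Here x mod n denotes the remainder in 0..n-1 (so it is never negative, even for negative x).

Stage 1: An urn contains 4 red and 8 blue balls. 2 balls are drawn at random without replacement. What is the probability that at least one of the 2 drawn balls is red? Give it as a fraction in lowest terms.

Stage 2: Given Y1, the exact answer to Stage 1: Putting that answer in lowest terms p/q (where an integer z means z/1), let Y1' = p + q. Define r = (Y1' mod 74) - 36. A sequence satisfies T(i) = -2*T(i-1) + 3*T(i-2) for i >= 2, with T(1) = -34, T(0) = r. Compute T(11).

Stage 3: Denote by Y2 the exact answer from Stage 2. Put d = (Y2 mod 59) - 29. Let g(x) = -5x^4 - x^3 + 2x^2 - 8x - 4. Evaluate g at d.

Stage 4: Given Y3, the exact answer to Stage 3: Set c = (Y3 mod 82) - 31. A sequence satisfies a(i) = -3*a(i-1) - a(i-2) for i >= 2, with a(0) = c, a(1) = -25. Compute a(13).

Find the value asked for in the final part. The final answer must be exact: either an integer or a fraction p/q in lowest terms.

Stage 1: total draws C(12,2) = 66; complement C(8,2) = 28; favorable 66 - 28 = 38; P = 19/33; answer 19/33
Stage 2: Y1 = 19/33; threaded value p + q = 52; r = 16; T(2) = -2*(-34) + 3*(16) = 116; iterating: T(2)=116, T(3)=-334, T(4)=1016, T(5)=-3034, T(6)=9116, T(7)=-27334, T(8)=82016, T(9)=-246034, T(10)=738116, T(11)=-2214334; answer -2214334
Stage 3: Y2 = -2214334; d = 25; -5*(25)^4 - 1*(25)^3 + 2*(25)^2 - 8*(25)^1 - 4 = (-1953125) + (-15625) + (1250) + (-200) + (-4) = -1967704; answer -1967704
Stage 4: Y3 = -1967704; c = 19; a(2) = -3*(-25) - 1*(19) = 56; iterating: a(2)=56, a(3)=-143, a(4)=373, a(5)=-976, a(6)=2555, a(7)=-6689, a(8)=17512, a(9)=-45847, a(10)=120029, a(11)=-314240, a(12)=822691, a(13)=-2153833; answer -2153833

-2153833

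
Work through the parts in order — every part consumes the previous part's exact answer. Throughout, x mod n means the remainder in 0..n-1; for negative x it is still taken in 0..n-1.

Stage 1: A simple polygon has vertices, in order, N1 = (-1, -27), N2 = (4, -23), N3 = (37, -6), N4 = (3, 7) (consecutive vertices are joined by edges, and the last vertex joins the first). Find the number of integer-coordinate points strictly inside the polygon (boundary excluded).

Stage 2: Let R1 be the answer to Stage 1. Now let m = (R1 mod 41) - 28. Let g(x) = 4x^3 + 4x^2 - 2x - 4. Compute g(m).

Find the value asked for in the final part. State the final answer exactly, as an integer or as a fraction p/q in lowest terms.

Stage 1: cross terms: (-1*-23 - 4*-27)=131, (4*-6 - 37*-23)=827, (37*7 - 3*-6)=277, (3*-27 - -1*7)=-74; twice the area = |1161| = 1161; area = 1161/2; boundary points = 1 + 1 + 1 + 2 = 5; strictly interior points = area - boundary/2 + 1 = 579; answer 579
Stage 2: R1 = 579; m = -23; 4*(-23)^3 + 4*(-23)^2 - 2*(-23)^1 - 4 = (-48668) + (2116) + (46) + (-4) = -46510; answer -46510

-46510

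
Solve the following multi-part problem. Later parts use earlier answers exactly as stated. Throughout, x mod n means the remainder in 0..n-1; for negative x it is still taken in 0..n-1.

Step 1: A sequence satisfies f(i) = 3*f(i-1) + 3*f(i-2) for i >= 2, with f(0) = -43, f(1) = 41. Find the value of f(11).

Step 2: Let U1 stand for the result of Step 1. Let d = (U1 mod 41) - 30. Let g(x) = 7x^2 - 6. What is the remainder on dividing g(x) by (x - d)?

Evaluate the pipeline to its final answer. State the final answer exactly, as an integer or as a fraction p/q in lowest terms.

337

Step 1: f(2) = 3*(41) + 3*(-43) = -6; iterating: f(2)=-6, f(3)=105, f(4)=297, f(5)=1206, f(6)=4509, f(7)=17145, f(8)=64962, f(9)=246321, f(10)=933849, f(11)=3540510; answer 3540510
Step 2: U1 = 3540510; d = 7; remainder = value at the root: 7*(7)^2 - 6 = (343) + (-6) = 337; answer 337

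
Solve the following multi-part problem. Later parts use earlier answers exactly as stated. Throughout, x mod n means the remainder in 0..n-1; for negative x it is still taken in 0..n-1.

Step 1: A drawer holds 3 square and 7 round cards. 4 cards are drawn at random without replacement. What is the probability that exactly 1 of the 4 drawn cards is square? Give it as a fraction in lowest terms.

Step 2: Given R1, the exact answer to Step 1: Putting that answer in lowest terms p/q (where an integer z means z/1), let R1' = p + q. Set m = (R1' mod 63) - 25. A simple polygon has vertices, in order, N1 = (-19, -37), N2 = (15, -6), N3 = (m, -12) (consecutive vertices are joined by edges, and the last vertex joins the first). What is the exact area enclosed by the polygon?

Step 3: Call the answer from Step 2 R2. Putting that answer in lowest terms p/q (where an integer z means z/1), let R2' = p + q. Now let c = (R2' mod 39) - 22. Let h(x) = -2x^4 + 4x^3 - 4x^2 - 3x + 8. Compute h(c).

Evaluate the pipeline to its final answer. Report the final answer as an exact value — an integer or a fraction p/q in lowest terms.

-66539

Step 1: total draws C(10,4) = 210; favorable C(3,1)*C(7,3) = 105; P = 1/2; answer 1/2
Step 2: R1 = 1/2; threaded value p + q = 3; m = -22; cross terms: (-19*-6 - 15*-37)=669, (15*-12 - -22*-6)=-312, (-22*-37 - -19*-12)=586; twice the area = |943| = 943; area = 943/2; answer 943/2
Step 3: R2 = 943/2; threaded value p + q = 945; c = -13; -2*(-13)^4 + 4*(-13)^3 - 4*(-13)^2 - 3*(-13)^1 + 8 = (-57122) + (-8788) + (-676) + (39) + (8) = -66539; answer -66539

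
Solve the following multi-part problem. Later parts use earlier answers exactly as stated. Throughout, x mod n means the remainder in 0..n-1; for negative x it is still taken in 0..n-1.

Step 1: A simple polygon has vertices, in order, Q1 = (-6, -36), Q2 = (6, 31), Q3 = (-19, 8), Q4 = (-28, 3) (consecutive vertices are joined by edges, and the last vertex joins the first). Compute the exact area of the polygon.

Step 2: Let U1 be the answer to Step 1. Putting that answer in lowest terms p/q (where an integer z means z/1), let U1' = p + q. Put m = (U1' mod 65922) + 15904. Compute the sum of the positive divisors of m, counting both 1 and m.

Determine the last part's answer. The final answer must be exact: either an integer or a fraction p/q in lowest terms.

Step 1: cross terms: (-6*31 - 6*-36)=30, (6*8 - -19*31)=637, (-19*3 - -28*8)=167, (-28*-36 - -6*3)=1026; twice the area = |1860| = 1860; area = 930; answer 930
Step 2: U1 = 930; threaded value p + q = 931; m = 16835; 16835 = 5 * 7 * 13 * 37; sigma = (1 + 5) * (1 + 7) * (1 + 13) * (1 + 37) = 6 * 8 * 14 * 38 = 25536; answer 25536

25536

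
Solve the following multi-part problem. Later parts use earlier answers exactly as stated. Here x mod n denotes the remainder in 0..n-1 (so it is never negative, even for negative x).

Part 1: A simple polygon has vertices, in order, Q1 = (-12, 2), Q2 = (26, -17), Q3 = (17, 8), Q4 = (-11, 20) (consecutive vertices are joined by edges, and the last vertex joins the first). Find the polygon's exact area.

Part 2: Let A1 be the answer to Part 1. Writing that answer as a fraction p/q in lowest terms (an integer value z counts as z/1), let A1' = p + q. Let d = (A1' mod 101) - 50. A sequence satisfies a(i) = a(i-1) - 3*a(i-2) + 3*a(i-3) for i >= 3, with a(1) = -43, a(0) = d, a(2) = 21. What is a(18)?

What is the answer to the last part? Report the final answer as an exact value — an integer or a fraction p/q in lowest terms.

-68859

Part 1: cross terms: (-12*-17 - 26*2)=152, (26*8 - 17*-17)=497, (17*20 - -11*8)=428, (-11*2 - -12*20)=218; twice the area = |1295| = 1295; area = 1295/2; answer 1295/2
Part 2: A1 = 1295/2; threaded value p + q = 1297; d = 35; a(3) = 1*(21) - 3*(-43) + 3*(35) = 255; iterating: a(3)=255, a(4)=63, a(5)=-639, a(6)=-63, a(7)=2043, a(8)=315, a(9)=-6003, a(10)=-819, a(11)=18135, a(12)=2583, a(13)=-54279, a(14)=-7623, a(15)=162963, a(16)=22995, a(17)=-488763, a(18)=-68859; answer -68859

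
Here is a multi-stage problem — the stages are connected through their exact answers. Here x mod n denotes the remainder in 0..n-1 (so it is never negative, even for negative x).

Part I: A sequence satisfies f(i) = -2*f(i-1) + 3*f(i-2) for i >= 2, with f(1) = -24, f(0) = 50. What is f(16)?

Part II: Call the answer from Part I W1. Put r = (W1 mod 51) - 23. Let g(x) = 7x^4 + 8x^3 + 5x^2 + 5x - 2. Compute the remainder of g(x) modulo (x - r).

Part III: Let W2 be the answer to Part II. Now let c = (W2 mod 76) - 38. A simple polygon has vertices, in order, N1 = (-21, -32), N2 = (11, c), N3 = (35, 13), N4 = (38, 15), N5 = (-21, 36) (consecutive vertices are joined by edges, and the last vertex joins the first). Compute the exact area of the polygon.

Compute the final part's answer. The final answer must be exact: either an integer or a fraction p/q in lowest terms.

Part I: f(2) = -2*(-24) + 3*(50) = 198; iterating: f(2)=198, f(3)=-468, f(4)=1530, f(5)=-4464, f(6)=13518, f(7)=-40428, f(8)=121410, f(9)=-364104, f(10)=1092438, f(11)=-3277188, f(12)=9831690, f(13)=-29494944, f(14)=88484958, f(15)=-265454748, f(16)=796364370; answer 796364370
Part II: W1 = 796364370; r = 10; remainder = value at the root: 7*(10)^4 + 8*(10)^3 + 5*(10)^2 + 5*(10)^1 - 2 = (70000) + (8000) + (500) + (50) + (-2) = 78548; answer 78548
Part III: W2 = 78548; c = 2; cross terms: (-21*2 - 11*-32)=310, (11*13 - 35*2)=73, (35*15 - 38*13)=31, (38*36 - -21*15)=1683, (-21*-32 - -21*36)=1428; twice the area = |3525| = 3525; area = 3525/2; answer 3525/2

3525/2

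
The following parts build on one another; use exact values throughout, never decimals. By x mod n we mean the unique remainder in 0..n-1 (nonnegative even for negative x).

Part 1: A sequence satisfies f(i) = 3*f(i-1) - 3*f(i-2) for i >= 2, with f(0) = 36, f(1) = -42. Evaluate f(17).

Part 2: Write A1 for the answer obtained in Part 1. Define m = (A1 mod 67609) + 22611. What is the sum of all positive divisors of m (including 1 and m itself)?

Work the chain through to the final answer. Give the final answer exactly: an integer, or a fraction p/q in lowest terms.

Part 1: f(2) = 3*(-42) - 3*(36) = -234; iterating: f(2)=-234, f(3)=-576, f(4)=-1026, f(5)=-1350, f(6)=-972, f(7)=1134, f(8)=6318, f(9)=15552, f(10)=27702, f(11)=36450, f(12)=26244, f(13)=-30618, f(14)=-170586, f(15)=-419904, f(16)=-747954, f(17)=-984150; answer -984150
Part 2: A1 = -984150; m = 52596; 52596 = 2^2 * 3^3 * 487; sigma = (1 + 2 + 4) * (1 + 3 + 9 + 27) * (1 + 487) = 7 * 40 * 488 = 136640; answer 136640

136640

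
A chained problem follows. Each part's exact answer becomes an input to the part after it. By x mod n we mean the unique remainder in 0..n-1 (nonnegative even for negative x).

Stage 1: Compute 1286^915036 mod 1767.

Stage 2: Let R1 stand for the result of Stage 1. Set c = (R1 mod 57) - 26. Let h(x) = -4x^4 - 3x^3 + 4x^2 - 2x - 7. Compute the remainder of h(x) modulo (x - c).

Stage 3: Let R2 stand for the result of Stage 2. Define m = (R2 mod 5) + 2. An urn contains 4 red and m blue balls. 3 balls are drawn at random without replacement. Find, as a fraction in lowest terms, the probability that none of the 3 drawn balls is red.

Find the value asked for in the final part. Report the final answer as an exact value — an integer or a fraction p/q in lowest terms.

5/42

Stage 1: squarings mod 1767: 1286^1=1286, 1286^2=1651, 1286^4=1087, 1286^8=1213, 1286^16=1225, 1286^32=442, 1286^64=994, 1286^128=283, 1286^256=574, 1286^512=814, 1286^1024=1738, 1286^2048=841, 1286^4096=481, 1286^8192=1651, 1286^16384=1087, 1286^32768=1213, 1286^65536=1225, 1286^131072=442, 1286^262144=994, 1286^524288=283; 1286^915036 = 1286^4 * 1286^8 * 1286^16 * 1286^64 * 1286^512 * 1286^1024 * 1286^4096 * 1286^8192 * 1286^16384 * 1286^32768 * 1286^65536 * 1286^262144 * 1286^524288 = 1132 (mod 1767); answer 1132
Stage 2: R1 = 1132; c = 23; remainder = value at the root: -4*(23)^4 - 3*(23)^3 + 4*(23)^2 - 2*(23)^1 - 7 = (-1119364) + (-36501) + (2116) + (-46) + (-7) = -1153802; answer -1153802
Stage 3: R2 = -1153802; m = 5; total draws C(9,3) = 84; favorable C(5,3) = 10; P = 5/42; answer 5/42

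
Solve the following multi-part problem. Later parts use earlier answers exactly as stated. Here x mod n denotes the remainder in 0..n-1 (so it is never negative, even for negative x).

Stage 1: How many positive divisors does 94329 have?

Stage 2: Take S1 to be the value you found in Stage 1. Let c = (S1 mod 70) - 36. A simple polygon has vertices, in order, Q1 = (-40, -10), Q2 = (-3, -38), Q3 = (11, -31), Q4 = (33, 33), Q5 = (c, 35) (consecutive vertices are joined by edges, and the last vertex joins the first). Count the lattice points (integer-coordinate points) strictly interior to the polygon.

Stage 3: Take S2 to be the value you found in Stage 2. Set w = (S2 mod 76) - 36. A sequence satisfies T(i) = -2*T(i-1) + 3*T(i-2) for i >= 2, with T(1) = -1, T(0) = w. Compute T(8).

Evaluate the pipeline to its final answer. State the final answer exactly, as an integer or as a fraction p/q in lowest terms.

Stage 1: 94329 = 3^2 * 47 * 223; number of divisors = (2+1) * (1+1) * (1+1) = 12; answer 12
Stage 2: S1 = 12; c = -24; cross terms: (-40*-38 - -3*-10)=1490, (-3*-31 - 11*-38)=511, (11*33 - 33*-31)=1386, (33*35 - -24*33)=1947, (-24*-10 - -40*35)=1640; twice the area = |6974| = 6974; area = 3487; boundary points = 1 + 7 + 2 + 1 + 1 = 12; strictly interior points = area - boundary/2 + 1 = 3482; answer 3482
Stage 3: S2 = 3482; w = 26; T(2) = -2*(-1) + 3*(26) = 80; iterating: T(2)=80, T(3)=-163, T(4)=566, T(5)=-1621, T(6)=4940, T(7)=-14743, T(8)=44306; answer 44306

44306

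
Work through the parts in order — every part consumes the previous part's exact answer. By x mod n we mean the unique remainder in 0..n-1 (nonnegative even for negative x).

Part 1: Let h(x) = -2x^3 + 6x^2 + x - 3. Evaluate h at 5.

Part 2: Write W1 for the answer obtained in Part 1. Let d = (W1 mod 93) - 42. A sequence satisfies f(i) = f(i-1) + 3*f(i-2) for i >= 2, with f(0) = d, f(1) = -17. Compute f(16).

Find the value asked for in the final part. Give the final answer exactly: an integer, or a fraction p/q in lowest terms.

7446097

Part 1: -2*(5)^3 + 6*(5)^2 + 1*(5)^1 - 3 = (-250) + (150) + (5) + (-3) = -98; answer -98
Part 2: W1 = -98; d = 46; f(2) = 1*(-17) + 3*(46) = 121; iterating: f(2)=121, f(3)=70, f(4)=433, f(5)=643, f(6)=1942, f(7)=3871, f(8)=9697, f(9)=21310, f(10)=50401, f(11)=114331, f(12)=265534, f(13)=608527, f(14)=1405129, f(15)=3230710, f(16)=7446097; answer 7446097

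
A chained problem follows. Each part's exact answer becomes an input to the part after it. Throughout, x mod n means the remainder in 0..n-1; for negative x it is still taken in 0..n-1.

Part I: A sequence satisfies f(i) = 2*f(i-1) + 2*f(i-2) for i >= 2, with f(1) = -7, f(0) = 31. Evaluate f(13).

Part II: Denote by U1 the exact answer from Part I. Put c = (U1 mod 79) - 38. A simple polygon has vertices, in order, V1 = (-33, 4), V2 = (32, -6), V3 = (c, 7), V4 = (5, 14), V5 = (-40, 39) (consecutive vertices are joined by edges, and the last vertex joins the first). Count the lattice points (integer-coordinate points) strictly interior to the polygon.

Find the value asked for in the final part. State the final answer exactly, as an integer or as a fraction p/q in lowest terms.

726

Part I: f(2) = 2*(-7) + 2*(31) = 48; iterating: f(2)=48, f(3)=82, f(4)=260, f(5)=684, f(6)=1888, f(7)=5144, f(8)=14064, f(9)=38416, f(10)=104960, f(11)=286752, f(12)=783424, f(13)=2140352; answer 2140352
Part II: U1 = 2140352; c = -33; cross terms: (-33*-6 - 32*4)=70, (32*7 - -33*-6)=26, (-33*14 - 5*7)=-497, (5*39 - -40*14)=755, (-40*4 - -33*39)=1127; twice the area = |1481| = 1481; area = 1481/2; boundary points = 5 + 13 + 1 + 5 + 7 = 31; strictly interior points = area - boundary/2 + 1 = 726; answer 726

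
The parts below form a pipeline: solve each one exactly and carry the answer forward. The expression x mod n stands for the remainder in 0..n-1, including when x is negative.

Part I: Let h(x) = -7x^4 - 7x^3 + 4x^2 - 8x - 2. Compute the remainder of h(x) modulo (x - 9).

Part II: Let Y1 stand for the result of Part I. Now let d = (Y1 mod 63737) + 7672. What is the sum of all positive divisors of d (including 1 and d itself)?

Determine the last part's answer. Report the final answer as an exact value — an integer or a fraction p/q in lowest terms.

Part I: remainder = value at the root: -7*(9)^4 - 7*(9)^3 + 4*(9)^2 - 8*(9)^1 - 2 = (-45927) + (-5103) + (324) + (-72) + (-2) = -50780; answer -50780
Part II: Y1 = -50780; d = 20629; 20629 = 7^2 * 421; sigma = (1 + 7 + 49) * (1 + 421) = 57 * 422 = 24054; answer 24054

24054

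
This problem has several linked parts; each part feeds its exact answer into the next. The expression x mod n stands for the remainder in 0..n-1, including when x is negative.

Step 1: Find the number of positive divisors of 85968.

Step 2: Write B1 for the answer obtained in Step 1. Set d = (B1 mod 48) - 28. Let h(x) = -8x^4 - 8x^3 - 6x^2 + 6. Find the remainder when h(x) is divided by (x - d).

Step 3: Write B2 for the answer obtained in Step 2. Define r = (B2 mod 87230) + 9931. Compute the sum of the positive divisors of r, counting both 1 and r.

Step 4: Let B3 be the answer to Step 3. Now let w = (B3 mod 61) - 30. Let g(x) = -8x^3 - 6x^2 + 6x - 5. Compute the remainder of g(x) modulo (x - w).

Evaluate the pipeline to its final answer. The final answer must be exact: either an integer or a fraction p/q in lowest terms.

Step 1: 85968 = 2^4 * 3^3 * 199; number of divisors = (4+1) * (3+1) * (1+1) = 40; answer 40
Step 2: B1 = 40; d = 12; remainder = value at the root: -8*(12)^4 - 8*(12)^3 - 6*(12)^2 + 6 = (-165888) + (-13824) + (-864) + (6) = -180570; answer -180570
Step 3: B2 = -180570; r = 91051; 91051 = 83 * 1097; sigma = (1 + 83) * (1 + 1097) = 84 * 1098 = 92232; answer 92232
Step 4: B3 = 92232; w = -30; remainder = value at the root: -8*(-30)^3 - 6*(-30)^2 + 6*(-30)^1 - 5 = (216000) + (-5400) + (-180) + (-5) = 210415; answer 210415

210415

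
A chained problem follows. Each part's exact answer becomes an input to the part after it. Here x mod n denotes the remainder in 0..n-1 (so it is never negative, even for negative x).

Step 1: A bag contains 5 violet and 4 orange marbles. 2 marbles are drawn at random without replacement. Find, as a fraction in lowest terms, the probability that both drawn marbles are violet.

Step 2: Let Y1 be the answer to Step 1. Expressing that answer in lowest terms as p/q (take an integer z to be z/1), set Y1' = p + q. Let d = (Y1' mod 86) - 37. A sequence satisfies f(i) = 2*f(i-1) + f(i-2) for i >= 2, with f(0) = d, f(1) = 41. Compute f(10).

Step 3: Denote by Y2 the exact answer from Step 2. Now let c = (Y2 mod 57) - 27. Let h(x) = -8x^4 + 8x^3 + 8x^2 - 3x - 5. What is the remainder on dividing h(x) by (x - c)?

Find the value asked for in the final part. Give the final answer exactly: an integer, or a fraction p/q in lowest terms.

Step 1: total draws C(9,2) = 36; favorable C(5,2) = 10; P = 5/18; answer 5/18
Step 2: Y1 = 5/18; threaded value p + q = 23; d = -14; f(2) = 2*(41) + 1*(-14) = 68; iterating: f(2)=68, f(3)=177, f(4)=422, f(5)=1021, f(6)=2464, f(7)=5949, f(8)=14362, f(9)=34673, f(10)=83708; answer 83708
Step 3: Y2 = 83708; c = 5; remainder = value at the root: -8*(5)^4 + 8*(5)^3 + 8*(5)^2 - 3*(5)^1 - 5 = (-5000) + (1000) + (200) + (-15) + (-5) = -3820; answer -3820

-3820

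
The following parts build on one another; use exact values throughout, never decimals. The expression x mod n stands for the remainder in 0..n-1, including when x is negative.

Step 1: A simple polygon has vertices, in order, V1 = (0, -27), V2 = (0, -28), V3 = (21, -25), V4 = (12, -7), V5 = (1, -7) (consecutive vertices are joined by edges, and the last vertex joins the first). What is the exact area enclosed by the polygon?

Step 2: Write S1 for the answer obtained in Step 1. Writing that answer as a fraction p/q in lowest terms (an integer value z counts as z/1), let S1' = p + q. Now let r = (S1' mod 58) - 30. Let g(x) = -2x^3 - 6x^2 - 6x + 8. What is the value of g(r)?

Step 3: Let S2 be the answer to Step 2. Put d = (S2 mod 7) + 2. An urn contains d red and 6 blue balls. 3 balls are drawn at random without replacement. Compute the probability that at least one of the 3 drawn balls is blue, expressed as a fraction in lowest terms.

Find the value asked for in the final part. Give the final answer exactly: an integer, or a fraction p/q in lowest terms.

31/33

Step 1: cross terms: (0*-28 - 0*-27)=0, (0*-25 - 21*-28)=588, (21*-7 - 12*-25)=153, (12*-7 - 1*-7)=-77, (1*-27 - 0*-7)=-27; twice the area = |637| = 637; area = 637/2; answer 637/2
Step 2: S1 = 637/2; threaded value p + q = 639; r = -29; -2*(-29)^3 - 6*(-29)^2 - 6*(-29)^1 + 8 = (48778) + (-5046) + (174) + (8) = 43914; answer 43914
Step 3: S2 = 43914; d = 5; total draws C(11,3) = 165; complement C(5,3) = 10; favorable 165 - 10 = 155; P = 31/33; answer 31/33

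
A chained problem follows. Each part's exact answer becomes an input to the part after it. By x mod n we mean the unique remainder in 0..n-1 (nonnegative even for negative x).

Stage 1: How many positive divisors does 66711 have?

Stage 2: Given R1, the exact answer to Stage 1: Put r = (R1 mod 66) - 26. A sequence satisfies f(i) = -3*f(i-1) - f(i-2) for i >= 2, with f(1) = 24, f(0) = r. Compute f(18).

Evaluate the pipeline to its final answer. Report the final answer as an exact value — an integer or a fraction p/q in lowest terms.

-255676482

Stage 1: 66711 = 3 * 37 * 601; number of divisors = (1+1) * (1+1) * (1+1) = 8; answer 8
Stage 2: R1 = 8; r = -18; f(2) = -3*(24) - 1*(-18) = -54; iterating: f(2)=-54, f(3)=138, f(4)=-360, f(5)=942, f(6)=-2466, f(7)=6456, f(8)=-16902, f(9)=44250, f(10)=-115848, f(11)=303294, f(12)=-794034, f(13)=2078808, f(14)=-5442390, f(15)=14248362, f(16)=-37302696, f(17)=97659726, f(18)=-255676482; answer -255676482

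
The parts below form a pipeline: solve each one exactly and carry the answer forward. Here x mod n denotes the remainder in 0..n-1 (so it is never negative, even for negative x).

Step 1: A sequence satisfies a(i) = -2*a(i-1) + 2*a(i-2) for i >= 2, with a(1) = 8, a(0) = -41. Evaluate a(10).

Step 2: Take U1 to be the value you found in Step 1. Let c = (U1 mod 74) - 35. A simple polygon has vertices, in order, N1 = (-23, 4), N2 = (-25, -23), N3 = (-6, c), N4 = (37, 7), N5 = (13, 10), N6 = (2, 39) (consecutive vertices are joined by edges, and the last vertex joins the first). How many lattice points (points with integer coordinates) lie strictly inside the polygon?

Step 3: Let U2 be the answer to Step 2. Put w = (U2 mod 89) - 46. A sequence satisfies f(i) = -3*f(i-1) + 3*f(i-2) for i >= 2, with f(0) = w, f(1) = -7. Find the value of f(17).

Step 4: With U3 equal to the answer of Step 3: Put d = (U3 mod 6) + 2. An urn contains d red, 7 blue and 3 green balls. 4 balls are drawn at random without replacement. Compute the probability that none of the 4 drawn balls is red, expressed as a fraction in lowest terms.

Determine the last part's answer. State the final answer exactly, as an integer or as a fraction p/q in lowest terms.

Step 1: a(2) = -2*(8) + 2*(-41) = -98; iterating: a(2)=-98, a(3)=212, a(4)=-620, a(5)=1664, a(6)=-4568, a(7)=12464, a(8)=-34064, a(9)=93056, a(10)=-254240; answer -254240
Step 2: U1 = -254240; c = -11; cross terms: (-23*-23 - -25*4)=629, (-25*-11 - -6*-23)=137, (-6*7 - 37*-11)=365, (37*10 - 13*7)=279, (13*39 - 2*10)=487, (2*4 - -23*39)=905; twice the area = |2802| = 2802; area = 1401; boundary points = 1 + 1 + 1 + 3 + 1 + 5 = 12; strictly interior points = area - boundary/2 + 1 = 1396; answer 1396
Step 3: U2 = 1396; w = 15; f(2) = -3*(-7) + 3*(15) = 66; iterating: f(2)=66, f(3)=-219, f(4)=855, f(5)=-3222, f(6)=12231, f(7)=-46359, f(8)=175770, f(9)=-666387, f(10)=2526471, f(11)=-9578574, f(12)=36315135, f(13)=-137681127, f(14)=521988786, f(15)=-1979009739, f(16)=7502995575, f(17)=-28446015942; answer -28446015942
Step 4: U3 = -28446015942; d = 2; total draws C(12,4) = 495; favorable C(10,4) = 210; P = 14/33; answer 14/33

14/33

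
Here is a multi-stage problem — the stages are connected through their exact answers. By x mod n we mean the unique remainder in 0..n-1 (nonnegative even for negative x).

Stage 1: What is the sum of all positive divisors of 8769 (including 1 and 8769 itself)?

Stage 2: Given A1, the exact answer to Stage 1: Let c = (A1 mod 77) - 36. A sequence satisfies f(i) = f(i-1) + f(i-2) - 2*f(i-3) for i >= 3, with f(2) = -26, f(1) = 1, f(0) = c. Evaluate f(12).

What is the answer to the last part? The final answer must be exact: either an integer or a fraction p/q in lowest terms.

469

Stage 1: 8769 = 3 * 37 * 79; sigma = (1 + 3) * (1 + 37) * (1 + 79) = 4 * 38 * 80 = 12160; answer 12160
Stage 2: A1 = 12160; c = 35; f(3) = 1*(-26) + 1*(1) - 2*(35) = -95; iterating: f(3)=-95, f(4)=-123, f(5)=-166, f(6)=-99, f(7)=-19, f(8)=214, f(9)=393, f(10)=645, f(11)=610, f(12)=469; answer 469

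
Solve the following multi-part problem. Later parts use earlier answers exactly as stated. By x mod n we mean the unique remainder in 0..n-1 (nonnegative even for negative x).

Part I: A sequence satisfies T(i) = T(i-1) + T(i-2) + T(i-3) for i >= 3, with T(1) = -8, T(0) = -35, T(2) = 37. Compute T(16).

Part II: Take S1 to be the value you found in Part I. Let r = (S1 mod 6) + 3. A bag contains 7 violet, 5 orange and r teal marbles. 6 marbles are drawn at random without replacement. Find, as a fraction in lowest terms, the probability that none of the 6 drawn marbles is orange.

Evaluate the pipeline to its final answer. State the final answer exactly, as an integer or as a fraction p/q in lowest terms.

Part I: T(3) = 1*(37) + 1*(-8) + 1*(-35) = -6; iterating: T(3)=-6, T(4)=23, T(5)=54, T(6)=71, T(7)=148, T(8)=273, T(9)=492, T(10)=913, T(11)=1678, T(12)=3083, T(13)=5674, T(14)=10435, T(15)=19192, T(16)=35301; answer 35301
Part II: S1 = 35301; r = 6; total draws C(18,6) = 18564; favorable C(13,6) = 1716; P = 11/119; answer 11/119

11/119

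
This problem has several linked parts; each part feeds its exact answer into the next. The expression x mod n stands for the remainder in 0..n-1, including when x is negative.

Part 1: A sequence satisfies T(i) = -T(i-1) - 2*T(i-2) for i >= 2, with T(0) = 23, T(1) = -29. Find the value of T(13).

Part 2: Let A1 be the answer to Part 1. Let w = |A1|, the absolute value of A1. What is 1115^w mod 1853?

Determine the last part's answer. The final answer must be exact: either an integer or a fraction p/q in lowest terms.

898

Part 1: T(2) = -1*(-29) - 2*(23) = -17; iterating: T(2)=-17, T(3)=75, T(4)=-41, T(5)=-109, T(6)=191, T(7)=27, T(8)=-409, T(9)=355, T(10)=463, T(11)=-1173, T(12)=247, T(13)=2099; answer 2099
Part 2: A1 = 2099; w = 2099; squarings mod 1853: 1115^1=1115, 1115^2=1715, 1115^4=514, 1115^8=1070, 1115^16=1599, 1115^32=1514, 1115^64=35, 1115^128=1225, 1115^256=1548, 1115^512=375, 1115^1024=1650, 1115^2048=443; 1115^2099 = 1115^1 * 1115^2 * 1115^16 * 1115^32 * 1115^2048 = 898 (mod 1853); answer 898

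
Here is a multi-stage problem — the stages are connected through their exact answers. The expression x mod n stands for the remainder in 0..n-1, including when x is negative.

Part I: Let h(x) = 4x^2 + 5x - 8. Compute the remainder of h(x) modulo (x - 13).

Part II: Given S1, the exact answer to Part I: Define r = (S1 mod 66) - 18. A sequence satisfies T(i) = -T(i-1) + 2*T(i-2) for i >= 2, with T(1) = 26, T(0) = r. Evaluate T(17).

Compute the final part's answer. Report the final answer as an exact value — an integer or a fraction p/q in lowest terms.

Part I: remainder = value at the root: 4*(13)^2 + 5*(13)^1 - 8 = (676) + (65) + (-8) = 733; answer 733
Part II: S1 = 733; r = -11; T(2) = -1*(26) + 2*(-11) = -48; iterating: T(2)=-48, T(3)=100, T(4)=-196, T(5)=396, T(6)=-788, T(7)=1580, T(8)=-3156, T(9)=6316, T(10)=-12628, T(11)=25260, T(12)=-50516, T(13)=101036, T(14)=-202068, T(15)=404140, T(16)=-808276, T(17)=1616556; answer 1616556

1616556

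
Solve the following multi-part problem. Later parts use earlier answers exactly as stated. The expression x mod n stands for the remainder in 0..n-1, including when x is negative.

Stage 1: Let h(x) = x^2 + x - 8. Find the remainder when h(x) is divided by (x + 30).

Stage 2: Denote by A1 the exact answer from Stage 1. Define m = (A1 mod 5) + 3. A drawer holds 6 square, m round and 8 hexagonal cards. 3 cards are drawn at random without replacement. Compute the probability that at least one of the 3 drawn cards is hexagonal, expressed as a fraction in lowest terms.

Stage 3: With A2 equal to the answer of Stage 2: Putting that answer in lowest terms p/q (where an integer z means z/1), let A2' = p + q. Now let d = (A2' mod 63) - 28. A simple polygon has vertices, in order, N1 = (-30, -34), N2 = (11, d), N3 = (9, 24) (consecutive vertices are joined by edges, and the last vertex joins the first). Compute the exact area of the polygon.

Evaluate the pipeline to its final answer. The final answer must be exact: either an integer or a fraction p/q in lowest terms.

Stage 1: remainder = value at the root: 1*(-30)^2 + 1*(-30)^1 - 8 = (900) + (-30) + (-8) = 862; answer 862
Stage 2: A1 = 862; m = 5; total draws C(19,3) = 969; complement C(11,3) = 165; favorable 969 - 165 = 804; P = 268/323; answer 268/323
Stage 3: A2 = 268/323; threaded value p + q = 591; d = -4; cross terms: (-30*-4 - 11*-34)=494, (11*24 - 9*-4)=300, (9*-34 - -30*24)=414; twice the area = |1208| = 1208; area = 604; answer 604

604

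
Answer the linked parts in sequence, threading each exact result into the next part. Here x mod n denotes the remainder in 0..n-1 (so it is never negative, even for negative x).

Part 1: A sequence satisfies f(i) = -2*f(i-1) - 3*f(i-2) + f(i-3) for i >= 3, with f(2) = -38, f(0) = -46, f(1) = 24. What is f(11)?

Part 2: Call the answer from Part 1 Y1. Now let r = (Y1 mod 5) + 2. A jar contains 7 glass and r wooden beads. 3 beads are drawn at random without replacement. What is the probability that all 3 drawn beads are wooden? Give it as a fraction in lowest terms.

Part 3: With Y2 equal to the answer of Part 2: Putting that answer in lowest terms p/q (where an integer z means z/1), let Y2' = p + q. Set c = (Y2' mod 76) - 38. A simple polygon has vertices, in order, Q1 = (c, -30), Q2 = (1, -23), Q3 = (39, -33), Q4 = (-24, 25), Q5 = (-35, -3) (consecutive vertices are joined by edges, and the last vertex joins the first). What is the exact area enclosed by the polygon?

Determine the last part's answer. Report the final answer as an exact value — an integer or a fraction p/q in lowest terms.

1907

Part 1: f(3) = -2*(-38) - 3*(24) + 1*(-46) = -42; iterating: f(3)=-42, f(4)=222, f(5)=-356, f(6)=4, f(7)=1282, f(8)=-2932, f(9)=2022, f(10)=6034, f(11)=-21066; answer -21066
Part 2: Y1 = -21066; r = 6; total draws C(13,3) = 286; favorable C(6,3) = 20; P = 10/143; answer 10/143
Part 3: Y2 = 10/143; threaded value p + q = 153; c = -37; cross terms: (-37*-23 - 1*-30)=881, (1*-33 - 39*-23)=864, (39*25 - -24*-33)=183, (-24*-3 - -35*25)=947, (-35*-30 - -37*-3)=939; twice the area = |3814| = 3814; area = 1907; answer 1907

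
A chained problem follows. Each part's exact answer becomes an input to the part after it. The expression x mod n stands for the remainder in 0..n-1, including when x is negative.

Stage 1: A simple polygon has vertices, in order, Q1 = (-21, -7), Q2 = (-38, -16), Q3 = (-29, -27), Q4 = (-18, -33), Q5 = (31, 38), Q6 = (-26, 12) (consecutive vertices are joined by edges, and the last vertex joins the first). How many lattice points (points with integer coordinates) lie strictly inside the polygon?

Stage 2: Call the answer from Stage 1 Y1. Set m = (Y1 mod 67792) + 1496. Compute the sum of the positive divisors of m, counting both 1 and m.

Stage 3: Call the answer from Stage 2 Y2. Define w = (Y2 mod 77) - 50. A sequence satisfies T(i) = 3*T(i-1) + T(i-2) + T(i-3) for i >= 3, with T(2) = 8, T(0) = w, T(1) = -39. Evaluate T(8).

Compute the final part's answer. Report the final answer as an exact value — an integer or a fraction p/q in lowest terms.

597

Stage 1: cross terms: (-21*-16 - -38*-7)=70, (-38*-27 - -29*-16)=562, (-29*-33 - -18*-27)=471, (-18*38 - 31*-33)=339, (31*12 - -26*38)=1360, (-26*-7 - -21*12)=434; twice the area = |3236| = 3236; area = 1618; boundary points = 1 + 1 + 1 + 1 + 1 + 1 = 6; strictly interior points = area - boundary/2 + 1 = 1616; answer 1616
Stage 2: Y1 = 1616; m = 3112; 3112 = 2^3 * 389; sigma = (1 + 2 + 4 + 8) * (1 + 389) = 15 * 390 = 5850; answer 5850
Stage 3: Y2 = 5850; w = 25; T(3) = 3*(8) + 1*(-39) + 1*(25) = 10; iterating: T(3)=10, T(4)=-1, T(5)=15, T(6)=54, T(7)=176, T(8)=597; answer 597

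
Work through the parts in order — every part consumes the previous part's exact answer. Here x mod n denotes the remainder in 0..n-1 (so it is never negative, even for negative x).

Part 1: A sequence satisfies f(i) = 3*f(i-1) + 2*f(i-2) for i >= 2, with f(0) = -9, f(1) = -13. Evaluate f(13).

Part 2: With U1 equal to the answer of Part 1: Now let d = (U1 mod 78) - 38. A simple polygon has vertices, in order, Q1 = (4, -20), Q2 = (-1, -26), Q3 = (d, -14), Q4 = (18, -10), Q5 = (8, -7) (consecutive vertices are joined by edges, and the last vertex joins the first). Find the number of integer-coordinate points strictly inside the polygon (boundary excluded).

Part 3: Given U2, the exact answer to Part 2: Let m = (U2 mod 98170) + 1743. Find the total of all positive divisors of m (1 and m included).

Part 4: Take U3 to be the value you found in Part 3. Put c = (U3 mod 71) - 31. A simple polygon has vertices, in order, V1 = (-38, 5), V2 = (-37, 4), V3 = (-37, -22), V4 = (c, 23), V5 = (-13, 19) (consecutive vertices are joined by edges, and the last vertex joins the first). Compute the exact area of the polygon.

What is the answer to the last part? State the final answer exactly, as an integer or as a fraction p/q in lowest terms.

Part 1: f(2) = 3*(-13) + 2*(-9) = -57; iterating: f(2)=-57, f(3)=-197, f(4)=-705, f(5)=-2509, f(6)=-8937, f(7)=-31829, f(8)=-113361, f(9)=-403741, f(10)=-1437945, f(11)=-5121317, f(12)=-18239841, f(13)=-64962157; answer -64962157
Part 2: U1 = -64962157; d = 27; cross terms: (4*-26 - -1*-20)=-124, (-1*-14 - 27*-26)=716, (27*-10 - 18*-14)=-18, (18*-7 - 8*-10)=-46, (8*-20 - 4*-7)=-132; twice the area = |396| = 396; area = 198; boundary points = 1 + 4 + 1 + 1 + 1 = 8; strictly interior points = area - boundary/2 + 1 = 195; answer 195
Part 3: U2 = 195; m = 1938; 1938 = 2 * 3 * 17 * 19; sigma = (1 + 2) * (1 + 3) * (1 + 17) * (1 + 19) = 3 * 4 * 18 * 20 = 4320; answer 4320
Part 4: U3 = 4320; c = 29; cross terms: (-38*4 - -37*5)=33, (-37*-22 - -37*4)=962, (-37*23 - 29*-22)=-213, (29*19 - -13*23)=850, (-13*5 - -38*19)=657; twice the area = |2289| = 2289; area = 2289/2; answer 2289/2

2289/2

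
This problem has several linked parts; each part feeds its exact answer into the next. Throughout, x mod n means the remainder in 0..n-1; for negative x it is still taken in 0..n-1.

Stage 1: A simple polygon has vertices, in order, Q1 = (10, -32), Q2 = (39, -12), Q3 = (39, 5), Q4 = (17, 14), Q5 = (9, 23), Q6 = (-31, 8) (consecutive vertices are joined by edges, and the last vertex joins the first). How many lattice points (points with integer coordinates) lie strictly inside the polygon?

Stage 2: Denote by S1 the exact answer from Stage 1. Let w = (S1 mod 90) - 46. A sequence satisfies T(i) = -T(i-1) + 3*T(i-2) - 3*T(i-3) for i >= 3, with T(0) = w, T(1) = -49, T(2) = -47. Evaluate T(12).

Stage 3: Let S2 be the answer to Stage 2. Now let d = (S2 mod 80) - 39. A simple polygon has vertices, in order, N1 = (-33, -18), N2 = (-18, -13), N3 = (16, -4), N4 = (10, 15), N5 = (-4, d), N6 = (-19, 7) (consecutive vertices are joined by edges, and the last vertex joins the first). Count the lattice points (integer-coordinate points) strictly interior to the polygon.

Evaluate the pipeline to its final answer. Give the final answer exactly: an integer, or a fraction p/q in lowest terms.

1036

Stage 1: cross terms: (10*-12 - 39*-32)=1128, (39*5 - 39*-12)=663, (39*14 - 17*5)=461, (17*23 - 9*14)=265, (9*8 - -31*23)=785, (-31*-32 - 10*8)=912; twice the area = |4214| = 4214; area = 2107; boundary points = 1 + 17 + 1 + 1 + 5 + 1 = 26; strictly interior points = area - boundary/2 + 1 = 2095; answer 2095
Stage 2: S1 = 2095; w = -21; T(3) = -1*(-47) + 3*(-49) - 3*(-21) = -37; iterating: T(3)=-37, T(4)=43, T(5)=-13, T(6)=253, T(7)=-421, T(8)=1219, T(9)=-3241, T(10)=8161, T(11)=-21541, T(12)=55747; answer 55747
Stage 3: S2 = 55747; d = 28; cross terms: (-33*-13 - -18*-18)=105, (-18*-4 - 16*-13)=280, (16*15 - 10*-4)=280, (10*28 - -4*15)=340, (-4*7 - -19*28)=504, (-19*-18 - -33*7)=573; twice the area = |2082| = 2082; area = 1041; boundary points = 5 + 1 + 1 + 1 + 3 + 1 = 12; strictly interior points = area - boundary/2 + 1 = 1036; answer 1036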